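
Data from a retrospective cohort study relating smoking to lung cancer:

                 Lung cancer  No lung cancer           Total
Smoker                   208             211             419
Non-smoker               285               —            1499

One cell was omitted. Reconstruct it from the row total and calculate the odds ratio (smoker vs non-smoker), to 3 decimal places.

4.199

The missing cell is in the unexposed row: 1499 − 285 = 1214.
So a = 208, b = 211, c = 285, d = 1214.
OR = (a·d)/(b·c) = (208 × 1214) / (211 × 285) = 252512 / 60135 = 4.19909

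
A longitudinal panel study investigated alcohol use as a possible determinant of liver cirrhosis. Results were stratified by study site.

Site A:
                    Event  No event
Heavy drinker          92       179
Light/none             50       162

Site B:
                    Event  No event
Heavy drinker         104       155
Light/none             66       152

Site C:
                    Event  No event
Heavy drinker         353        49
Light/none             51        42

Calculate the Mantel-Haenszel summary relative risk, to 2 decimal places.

1.46

RR_MH = Σ(aᵢ·n₀ᵢ/nᵢ) / Σ(cᵢ·n₁ᵢ/nᵢ), with n₁ᵢ = aᵢ+bᵢ (exposed), n₀ᵢ = cᵢ+dᵢ (unexposed), nᵢ = n₁ᵢ+n₀ᵢ.
Stratum 1 (Site A): n₁ = 271, n₀ = 212, n = 483; a·n₀/n = 92·212/483 = 40.3810; c·n₁/n = 50·271/483 = 28.0538
Stratum 2 (Site B): n₁ = 259, n₀ = 218, n = 477; a·n₀/n = 104·218/477 = 47.5304; c·n₁/n = 66·259/477 = 35.8365
Stratum 3 (Site C): n₁ = 402, n₀ = 93, n = 495; a·n₀/n = 353·93/495 = 66.3212; c·n₁/n = 51·402/495 = 41.4182
RR_MH = (40.3810 + 47.5304 + 66.3212) / (28.0538 + 35.8365 + 41.4182) = 154.2326 / 105.3085 = 1.46458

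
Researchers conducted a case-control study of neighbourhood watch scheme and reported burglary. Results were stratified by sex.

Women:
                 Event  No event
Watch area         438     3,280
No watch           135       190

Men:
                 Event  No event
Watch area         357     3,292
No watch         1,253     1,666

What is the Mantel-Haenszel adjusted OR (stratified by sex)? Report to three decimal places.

OR_MH = Σ(aᵢdᵢ/nᵢ) / Σ(bᵢcᵢ/nᵢ), where nᵢ is the stratum total.
Stratum 1 (Women): n = 4043; a·d/n = 438·190/4043 = 20.5837; b·c/n = 3280·135/4043 = 109.5226
Stratum 2 (Men): n = 6568; a·d/n = 357·1666/6568 = 90.5545; b·c/n = 3292·1253/6568 = 628.0262
OR_MH = (20.5837 + 90.5545) / (109.5226 + 628.0262) = 111.1382 / 737.5488 = 0.15069

0.151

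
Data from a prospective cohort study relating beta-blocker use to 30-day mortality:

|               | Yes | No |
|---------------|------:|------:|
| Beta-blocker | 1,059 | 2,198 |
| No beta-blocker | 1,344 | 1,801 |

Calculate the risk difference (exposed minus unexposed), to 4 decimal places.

-0.1022

Cells: a = 1059, b = 2198, c = 1344, d = 1801.
Risk in exposed = 1059/3257 = 0.325146; risk in unexposed = 1344/3145 = 0.427345.
Risk difference = 0.325146 − 0.427345 = -0.102199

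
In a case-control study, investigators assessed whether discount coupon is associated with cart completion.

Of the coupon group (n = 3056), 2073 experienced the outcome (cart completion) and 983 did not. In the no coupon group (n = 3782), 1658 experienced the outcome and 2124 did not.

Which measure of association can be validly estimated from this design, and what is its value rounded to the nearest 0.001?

2.702

From the description: a = 2073, b = 983, c = 1658, d = 2124.
This is a case-control study: participants were sampled on outcome status, so risks in the source population cannot be estimated directly — relative risk is not valid here. The odds ratio is the appropriate measure.
OR = (a·d)/(b·c) = (2073 × 2124) / (983 × 1658) = 4403052 / 1629814 = 2.70157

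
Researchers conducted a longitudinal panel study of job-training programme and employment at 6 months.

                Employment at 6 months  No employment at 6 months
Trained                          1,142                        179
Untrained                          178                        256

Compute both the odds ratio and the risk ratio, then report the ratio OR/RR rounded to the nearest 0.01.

4.35

Cells: a = 1142, b = 179, c = 178, d = 256.
OR = (1142·256)/(179·178) = 292352/31862 = 9.17557
Risk in exposed = 1142/1321 = 0.86450; risk in unexposed = 178/434 = 0.41014; RR = 2.10782
OR/RR = 9.17557 / 2.10782 = 4.35311
The outcome is not rare, so the OR lies further from 1 than the RR.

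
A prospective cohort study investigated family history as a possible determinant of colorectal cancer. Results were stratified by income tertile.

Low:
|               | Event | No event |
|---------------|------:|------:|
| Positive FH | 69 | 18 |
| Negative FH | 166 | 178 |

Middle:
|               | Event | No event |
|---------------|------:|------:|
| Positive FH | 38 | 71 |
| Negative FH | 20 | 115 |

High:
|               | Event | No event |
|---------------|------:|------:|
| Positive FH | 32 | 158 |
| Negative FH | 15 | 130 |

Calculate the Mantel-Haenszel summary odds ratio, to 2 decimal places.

2.97

OR_MH = Σ(aᵢdᵢ/nᵢ) / Σ(bᵢcᵢ/nᵢ), where nᵢ is the stratum total.
Stratum 1 (Low): n = 431; a·d/n = 69·178/431 = 28.4965; b·c/n = 18·166/431 = 6.9327
Stratum 2 (Middle): n = 244; a·d/n = 38·115/244 = 17.9098; b·c/n = 71·20/244 = 5.8197
Stratum 3 (High): n = 335; a·d/n = 32·130/335 = 12.4179; b·c/n = 158·15/335 = 7.0746
OR_MH = (28.4965 + 17.9098 + 12.4179) / (6.9327 + 5.8197 + 7.0746) = 58.8243 / 19.8270 = 2.96687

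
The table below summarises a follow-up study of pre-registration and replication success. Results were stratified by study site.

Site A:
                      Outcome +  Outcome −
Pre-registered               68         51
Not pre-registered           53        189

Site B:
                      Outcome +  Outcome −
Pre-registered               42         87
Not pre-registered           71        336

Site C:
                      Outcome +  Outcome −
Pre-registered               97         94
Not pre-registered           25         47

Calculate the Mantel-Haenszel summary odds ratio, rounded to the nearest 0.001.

OR_MH = Σ(aᵢdᵢ/nᵢ) / Σ(bᵢcᵢ/nᵢ), where nᵢ is the stratum total.
Stratum 1 (Site A): n = 361; a·d/n = 68·189/361 = 35.6011; b·c/n = 51·53/361 = 7.4875
Stratum 2 (Site B): n = 536; a·d/n = 42·336/536 = 26.3284; b·c/n = 87·71/536 = 11.5243
Stratum 3 (Site C): n = 263; a·d/n = 97·47/263 = 17.3346; b·c/n = 94·25/263 = 8.9354
OR_MH = (35.6011 + 26.3284 + 17.3346) / (7.4875 + 11.5243 + 8.9354) = 79.2641 / 27.9471 = 2.83621

2.836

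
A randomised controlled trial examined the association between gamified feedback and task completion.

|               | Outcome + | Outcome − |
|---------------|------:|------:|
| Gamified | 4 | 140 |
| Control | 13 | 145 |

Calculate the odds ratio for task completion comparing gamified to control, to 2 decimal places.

0.32

Cells: a = 4, b = 140, c = 13, d = 145.
OR = (a·d)/(b·c) = (4 × 145) / (140 × 13) = 580 / 1820 = 0.31868
Exposure is associated with lower odds of task completion (OR = 0.32 < 1).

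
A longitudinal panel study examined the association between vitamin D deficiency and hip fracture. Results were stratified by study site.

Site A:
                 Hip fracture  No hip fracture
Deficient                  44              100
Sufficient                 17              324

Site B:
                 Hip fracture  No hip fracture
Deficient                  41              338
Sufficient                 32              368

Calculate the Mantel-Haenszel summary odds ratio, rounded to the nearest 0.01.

OR_MH = Σ(aᵢdᵢ/nᵢ) / Σ(bᵢcᵢ/nᵢ), where nᵢ is the stratum total.
Stratum 1 (Site A): n = 485; a·d/n = 44·324/485 = 29.3938; b·c/n = 100·17/485 = 3.5052
Stratum 2 (Site B): n = 779; a·d/n = 41·368/779 = 19.3684; b·c/n = 338·32/779 = 13.8845
OR_MH = (29.3938 + 19.3684) / (3.5052 + 13.8845) = 48.7622 / 17.3896 = 2.80410

2.80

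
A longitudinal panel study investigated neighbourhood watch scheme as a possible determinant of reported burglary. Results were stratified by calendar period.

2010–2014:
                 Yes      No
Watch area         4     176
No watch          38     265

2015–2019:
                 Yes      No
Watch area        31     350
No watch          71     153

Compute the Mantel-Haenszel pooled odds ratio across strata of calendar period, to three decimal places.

OR_MH = Σ(aᵢdᵢ/nᵢ) / Σ(bᵢcᵢ/nᵢ), where nᵢ is the stratum total.
Stratum 1 (2010–2014): n = 483; a·d/n = 4·265/483 = 2.1946; b·c/n = 176·38/483 = 13.8468
Stratum 2 (2015–2019): n = 605; a·d/n = 31·153/605 = 7.8397; b·c/n = 350·71/605 = 41.0744
OR_MH = (2.1946 + 7.8397) / (13.8468 + 41.0744) = 10.0343 / 54.9212 = 0.18270

0.183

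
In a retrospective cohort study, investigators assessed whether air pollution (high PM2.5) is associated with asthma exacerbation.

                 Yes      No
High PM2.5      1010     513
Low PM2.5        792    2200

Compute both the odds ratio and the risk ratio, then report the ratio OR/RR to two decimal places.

2.18

Cells: a = 1010, b = 513, c = 792, d = 2200.
OR = (1010·2200)/(513·792) = 2222000/406296 = 5.46892
Risk in exposed = 1010/1523 = 0.66316; risk in unexposed = 792/2992 = 0.26471; RR = 2.50529
OR/RR = 5.46892 / 2.50529 = 2.18295
The outcome is not rare, so the OR lies further from 1 than the RR.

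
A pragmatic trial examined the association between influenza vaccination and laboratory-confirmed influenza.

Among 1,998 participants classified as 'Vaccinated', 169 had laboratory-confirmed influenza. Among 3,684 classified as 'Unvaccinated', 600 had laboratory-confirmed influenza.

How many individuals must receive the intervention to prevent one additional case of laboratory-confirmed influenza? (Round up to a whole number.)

13

Risk in treated group = 169/1998 = 0.08458; risk in control = 600/3684 = 0.16287.
Absolute risk reduction = 0.16287 − 0.08458 = 0.07828
NNT = 1 / ARR = 1 / 0.07828 = 12.774 → round up → 13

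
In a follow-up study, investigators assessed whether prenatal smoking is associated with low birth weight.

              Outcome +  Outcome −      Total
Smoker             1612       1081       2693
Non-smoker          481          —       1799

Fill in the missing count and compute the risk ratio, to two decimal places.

2.24

The missing cell is in the unexposed row: 1799 − 481 = 1318.
So a = 1612, b = 1081, c = 481, d = 1318.
RR = [a/(a+b)] / [c/(c+d)] = (1612/2693) / (481/1799) = 0.59859/0.26737 = 2.23880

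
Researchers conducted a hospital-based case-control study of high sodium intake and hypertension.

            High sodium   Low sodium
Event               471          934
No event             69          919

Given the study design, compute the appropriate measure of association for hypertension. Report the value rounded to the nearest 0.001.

6.716

Reading the table with exposure as columns: a = 471 (High sodium, case), b = 69 (High sodium, non-case), c = 934 (Low sodium, case), d = 919.
This is a hospital-based case-control study: participants were sampled on outcome status, so risks in the source population cannot be estimated directly — relative risk is not valid here. The odds ratio is the appropriate measure.
OR = (a·d)/(b·c) = (471 × 919) / (69 × 934) = 432849 / 64446 = 6.71646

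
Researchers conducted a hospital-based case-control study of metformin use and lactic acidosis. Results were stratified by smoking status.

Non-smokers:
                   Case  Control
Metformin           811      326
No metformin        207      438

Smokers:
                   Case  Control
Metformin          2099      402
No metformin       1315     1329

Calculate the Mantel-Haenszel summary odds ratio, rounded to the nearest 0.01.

5.27

OR_MH = Σ(aᵢdᵢ/nᵢ) / Σ(bᵢcᵢ/nᵢ), where nᵢ is the stratum total.
Stratum 1 (Non-smokers): n = 1782; a·d/n = 811·438/1782 = 199.3367; b·c/n = 326·207/1782 = 37.8687
Stratum 2 (Smokers): n = 5145; a·d/n = 2099·1329/5145 = 542.1907; b·c/n = 402·1315/5145 = 102.7464
OR_MH = (199.3367 + 542.1907) / (37.8687 + 102.7464) = 741.5274 / 140.6150 = 5.27346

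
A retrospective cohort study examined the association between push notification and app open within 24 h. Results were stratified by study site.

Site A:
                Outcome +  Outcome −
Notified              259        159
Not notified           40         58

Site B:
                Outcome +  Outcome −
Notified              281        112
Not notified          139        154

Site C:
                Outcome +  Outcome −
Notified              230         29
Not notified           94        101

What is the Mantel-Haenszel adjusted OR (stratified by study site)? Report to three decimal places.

3.495

OR_MH = Σ(aᵢdᵢ/nᵢ) / Σ(bᵢcᵢ/nᵢ), where nᵢ is the stratum total.
Stratum 1 (Site A): n = 516; a·d/n = 259·58/516 = 29.1124; b·c/n = 159·40/516 = 12.3256
Stratum 2 (Site B): n = 686; a·d/n = 281·154/686 = 63.0816; b·c/n = 112·139/686 = 22.6939
Stratum 3 (Site C): n = 454; a·d/n = 230·101/454 = 51.1674; b·c/n = 29·94/454 = 6.0044
OR_MH = (29.1124 + 63.0816 + 51.1674) / (12.3256 + 22.6939 + 6.0044) = 143.3614 / 41.0239 = 3.49459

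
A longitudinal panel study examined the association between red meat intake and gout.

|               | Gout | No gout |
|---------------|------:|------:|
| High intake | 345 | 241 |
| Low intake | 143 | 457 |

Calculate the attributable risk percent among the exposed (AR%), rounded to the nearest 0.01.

59.52

Cells: a = 345, b = 241, c = 143, d = 457.
Risk in exposed = 345/586 = 0.58874; risk in unexposed = 143/600 = 0.23833.
RR = 0.58874/0.23833 = 2.47023
AR% = (RR − 1)/RR × 100 = (2.47023 − 1)/2.47023 × 100 = 59.5179%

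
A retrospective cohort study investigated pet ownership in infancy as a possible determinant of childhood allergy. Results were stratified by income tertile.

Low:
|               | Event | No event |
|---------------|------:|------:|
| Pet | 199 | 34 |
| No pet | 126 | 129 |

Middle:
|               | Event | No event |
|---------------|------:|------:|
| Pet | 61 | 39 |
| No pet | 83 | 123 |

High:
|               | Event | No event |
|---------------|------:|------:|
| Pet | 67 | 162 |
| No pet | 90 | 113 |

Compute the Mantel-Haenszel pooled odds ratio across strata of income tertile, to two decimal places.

OR_MH = Σ(aᵢdᵢ/nᵢ) / Σ(bᵢcᵢ/nᵢ), where nᵢ is the stratum total.
Stratum 1 (Low): n = 488; a·d/n = 199·129/488 = 52.6045; b·c/n = 34·126/488 = 8.7787
Stratum 2 (Middle): n = 306; a·d/n = 61·123/306 = 24.5196; b·c/n = 39·83/306 = 10.5784
Stratum 3 (High): n = 432; a·d/n = 67·113/432 = 17.5255; b·c/n = 162·90/432 = 33.7500
OR_MH = (52.6045 + 24.5196 + 17.5255) / (8.7787 + 10.5784 + 33.7500) = 94.6496 / 53.1071 = 1.78224

1.78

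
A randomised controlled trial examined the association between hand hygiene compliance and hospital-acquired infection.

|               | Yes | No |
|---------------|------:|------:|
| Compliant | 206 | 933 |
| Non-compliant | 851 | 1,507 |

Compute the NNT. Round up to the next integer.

6

Risk in treated group = 206/1139 = 0.18086; risk in control = 851/2358 = 0.36090.
Absolute risk reduction = 0.36090 − 0.18086 = 0.18004
NNT = 1 / ARR = 1 / 0.18004 = 5.554 → round up → 6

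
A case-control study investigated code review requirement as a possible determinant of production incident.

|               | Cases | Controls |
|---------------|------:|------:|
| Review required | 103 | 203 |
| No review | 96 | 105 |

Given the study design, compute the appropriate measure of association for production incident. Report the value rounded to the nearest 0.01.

Cells: a = 103, b = 203, c = 96, d = 105.
This is a case-control study: participants were sampled on outcome status, so risks in the source population cannot be estimated directly — relative risk is not valid here. The odds ratio is the appropriate measure.
OR = (a·d)/(b·c) = (103 × 105) / (203 × 96) = 10815 / 19488 = 0.55496

0.55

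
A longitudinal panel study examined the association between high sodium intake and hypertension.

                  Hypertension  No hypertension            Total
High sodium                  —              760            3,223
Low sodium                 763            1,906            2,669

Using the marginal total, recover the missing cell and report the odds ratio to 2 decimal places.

8.10

The missing cell is in the exposed row: 3223 − 760 = 2463.
So a = 2463, b = 760, c = 763, d = 1906.
OR = (a·d)/(b·c) = (2463 × 1906) / (760 × 763) = 4694478 / 579880 = 8.09560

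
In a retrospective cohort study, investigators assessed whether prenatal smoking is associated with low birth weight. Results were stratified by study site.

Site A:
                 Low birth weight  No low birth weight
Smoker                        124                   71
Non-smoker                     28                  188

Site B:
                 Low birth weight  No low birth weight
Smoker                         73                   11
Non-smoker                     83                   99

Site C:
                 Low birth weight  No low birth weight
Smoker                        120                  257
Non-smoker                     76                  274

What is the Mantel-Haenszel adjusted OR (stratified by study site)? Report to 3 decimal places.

OR_MH = Σ(aᵢdᵢ/nᵢ) / Σ(bᵢcᵢ/nᵢ), where nᵢ is the stratum total.
Stratum 1 (Site A): n = 411; a·d/n = 124·188/411 = 56.7202; b·c/n = 71·28/411 = 4.8370
Stratum 2 (Site B): n = 266; a·d/n = 73·99/266 = 27.1692; b·c/n = 11·83/266 = 3.4323
Stratum 3 (Site C): n = 727; a·d/n = 120·274/727 = 45.2270; b·c/n = 257·76/727 = 26.8666
OR_MH = (56.7202 + 27.1692 + 45.2270) / (4.8370 + 3.4323 + 26.8666) = 129.1163 / 35.1359 = 3.67477

3.675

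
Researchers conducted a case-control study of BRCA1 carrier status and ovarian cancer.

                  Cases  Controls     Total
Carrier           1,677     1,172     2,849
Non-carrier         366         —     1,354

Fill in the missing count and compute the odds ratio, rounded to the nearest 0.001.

3.863

The missing cell is in the unexposed row: 1354 − 366 = 988.
So a = 1677, b = 1172, c = 366, d = 988.
OR = (a·d)/(b·c) = (1677 × 988) / (1172 × 366) = 1656876 / 428952 = 3.86261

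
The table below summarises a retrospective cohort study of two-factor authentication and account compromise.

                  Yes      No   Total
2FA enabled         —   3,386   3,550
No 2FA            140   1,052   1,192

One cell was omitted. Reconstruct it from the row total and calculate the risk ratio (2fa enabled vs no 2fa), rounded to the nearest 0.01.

The missing cell is in the exposed row: 3550 − 3386 = 164.
So a = 164, b = 3386, c = 140, d = 1052.
RR = [a/(a+b)] / [c/(c+d)] = (164/3550) / (140/1192) = 0.04620/0.11745 = 0.39334

0.39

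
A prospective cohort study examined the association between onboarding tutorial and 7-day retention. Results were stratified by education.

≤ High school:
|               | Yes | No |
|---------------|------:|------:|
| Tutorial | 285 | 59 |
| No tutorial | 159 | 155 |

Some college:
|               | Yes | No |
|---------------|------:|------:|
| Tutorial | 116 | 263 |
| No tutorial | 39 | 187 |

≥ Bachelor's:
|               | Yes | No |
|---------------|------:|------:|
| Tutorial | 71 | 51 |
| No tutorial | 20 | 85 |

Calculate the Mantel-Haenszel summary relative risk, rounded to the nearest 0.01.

RR_MH = Σ(aᵢ·n₀ᵢ/nᵢ) / Σ(cᵢ·n₁ᵢ/nᵢ), with n₁ᵢ = aᵢ+bᵢ (exposed), n₀ᵢ = cᵢ+dᵢ (unexposed), nᵢ = n₁ᵢ+n₀ᵢ.
Stratum 1 (≤ High school): n₁ = 344, n₀ = 314, n = 658; a·n₀/n = 285·314/658 = 136.0030; c·n₁/n = 159·344/658 = 83.1246
Stratum 2 (Some college): n₁ = 379, n₀ = 226, n = 605; a·n₀/n = 116·226/605 = 43.3322; c·n₁/n = 39·379/605 = 24.4314
Stratum 3 (≥ Bachelor's): n₁ = 122, n₀ = 105, n = 227; a·n₀/n = 71·105/227 = 32.8414; c·n₁/n = 20·122/227 = 10.7489
RR_MH = (136.0030 + 43.3322 + 32.8414) / (83.1246 + 24.4314 + 10.7489) = 212.1767 / 118.3049 = 1.79347

1.79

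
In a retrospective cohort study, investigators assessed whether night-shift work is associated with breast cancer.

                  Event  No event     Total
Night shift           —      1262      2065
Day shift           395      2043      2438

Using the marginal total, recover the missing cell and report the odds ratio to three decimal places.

3.291

The missing cell is in the exposed row: 2065 − 1262 = 803.
So a = 803, b = 1262, c = 395, d = 2043.
OR = (a·d)/(b·c) = (803 × 2043) / (1262 × 395) = 1640529 / 498490 = 3.29100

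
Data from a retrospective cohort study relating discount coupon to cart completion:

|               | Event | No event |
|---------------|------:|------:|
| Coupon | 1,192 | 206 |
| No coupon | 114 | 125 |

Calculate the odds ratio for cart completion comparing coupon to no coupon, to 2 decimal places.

6.34

Cells: a = 1192, b = 206, c = 114, d = 125.
OR = (a·d)/(b·c) = (1192 × 125) / (206 × 114) = 149000 / 23484 = 6.34475
The odds of cart completion are about 6.34 times as high in the coupon group.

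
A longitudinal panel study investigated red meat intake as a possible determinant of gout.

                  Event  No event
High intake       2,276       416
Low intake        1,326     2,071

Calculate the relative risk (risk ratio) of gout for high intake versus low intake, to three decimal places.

Cells: a = 2276, b = 416, c = 1326, d = 2071.
Risk in exposed = 2276/2692 = 0.84547; risk in unexposed = 1326/3397 = 0.39034.
RR = 0.84547 / 0.39034 = 2.16595
The risk among the exposed is 2.17 times that among the unexposed.

2.166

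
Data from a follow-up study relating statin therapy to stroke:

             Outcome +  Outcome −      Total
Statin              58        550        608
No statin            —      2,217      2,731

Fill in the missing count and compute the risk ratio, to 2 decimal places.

0.51

The missing cell is in the unexposed row: 2731 − 2217 = 514.
So a = 58, b = 550, c = 514, d = 2217.
RR = [a/(a+b)] / [c/(c+d)] = (58/608) / (514/2731) = 0.09539/0.18821 = 0.50685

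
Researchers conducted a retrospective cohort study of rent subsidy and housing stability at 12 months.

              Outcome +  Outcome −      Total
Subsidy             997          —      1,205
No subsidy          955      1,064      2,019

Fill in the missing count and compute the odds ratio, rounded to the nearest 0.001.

The missing cell is in the exposed row: 1205 − 997 = 208.
So a = 997, b = 208, c = 955, d = 1064.
OR = (a·d)/(b·c) = (997 × 1064) / (208 × 955) = 1060808 / 198640 = 5.34035

5.340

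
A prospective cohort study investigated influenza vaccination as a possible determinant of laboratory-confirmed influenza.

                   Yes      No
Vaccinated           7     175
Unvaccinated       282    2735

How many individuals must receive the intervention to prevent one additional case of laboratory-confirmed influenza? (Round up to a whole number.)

19

Risk in treated group = 7/182 = 0.03846; risk in control = 282/3017 = 0.09347.
Absolute risk reduction = 0.09347 − 0.03846 = 0.05501
NNT = 1 / ARR = 1 / 0.05501 = 18.179 → round up → 19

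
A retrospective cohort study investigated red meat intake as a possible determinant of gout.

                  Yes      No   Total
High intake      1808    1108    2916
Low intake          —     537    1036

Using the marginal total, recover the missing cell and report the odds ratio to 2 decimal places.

1.76

The missing cell is in the unexposed row: 1036 − 537 = 499.
So a = 1808, b = 1108, c = 499, d = 537.
OR = (a·d)/(b·c) = (1808 × 537) / (1108 × 499) = 970896 / 552892 = 1.75603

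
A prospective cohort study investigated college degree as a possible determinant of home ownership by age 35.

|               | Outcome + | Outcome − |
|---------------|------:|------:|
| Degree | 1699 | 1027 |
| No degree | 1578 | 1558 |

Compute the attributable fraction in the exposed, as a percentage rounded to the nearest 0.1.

19.3

Cells: a = 1699, b = 1027, c = 1578, d = 1558.
Risk in exposed = 1699/2726 = 0.62326; risk in unexposed = 1578/3136 = 0.50319.
RR = 0.62326/0.50319 = 1.23862
AR% = (RR − 1)/RR × 100 = (1.23862 − 1)/1.23862 × 100 = 19.2647%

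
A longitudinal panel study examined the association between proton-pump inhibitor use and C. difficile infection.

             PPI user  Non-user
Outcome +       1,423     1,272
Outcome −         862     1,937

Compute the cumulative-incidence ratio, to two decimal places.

1.57

Reading the table with exposure as columns: a = 1423 (PPI user, case), b = 862 (PPI user, non-case), c = 1272 (Non-user, case), d = 1937.
Risk in exposed = 1423/2285 = 0.62276; risk in unexposed = 1272/3209 = 0.39639.
RR = 0.62276 / 0.39639 = 1.57109
The risk among the exposed is 1.57 times that among the unexposed.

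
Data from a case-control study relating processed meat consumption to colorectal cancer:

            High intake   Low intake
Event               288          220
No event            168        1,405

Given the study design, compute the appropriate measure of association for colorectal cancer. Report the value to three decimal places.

10.948

Reading the table with exposure as columns: a = 288 (High intake, case), b = 168 (High intake, non-case), c = 220 (Low intake, case), d = 1405.
This is a case-control study: participants were sampled on outcome status, so risks in the source population cannot be estimated directly — relative risk is not valid here. The odds ratio is the appropriate measure.
OR = (a·d)/(b·c) = (288 × 1405) / (168 × 220) = 404640 / 36960 = 10.94805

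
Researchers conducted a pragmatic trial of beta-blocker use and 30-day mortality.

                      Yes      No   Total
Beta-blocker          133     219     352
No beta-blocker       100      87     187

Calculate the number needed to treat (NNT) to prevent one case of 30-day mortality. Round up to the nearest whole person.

7

Risk in treated group = 133/352 = 0.37784; risk in control = 100/187 = 0.53476.
Absolute risk reduction = 0.53476 − 0.37784 = 0.15692
NNT = 1 / ARR = 1 / 0.15692 = 6.373 → round up → 7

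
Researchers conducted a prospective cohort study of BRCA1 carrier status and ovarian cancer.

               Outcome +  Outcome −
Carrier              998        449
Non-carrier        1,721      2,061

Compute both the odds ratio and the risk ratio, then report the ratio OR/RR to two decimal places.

1.76

Cells: a = 998, b = 449, c = 1721, d = 2061.
OR = (998·2061)/(449·1721) = 2056878/772729 = 2.66184
Risk in exposed = 998/1447 = 0.68970; risk in unexposed = 1721/3782 = 0.45505; RR = 1.51566
OR/RR = 2.66184 / 1.51566 = 1.75622
The outcome is not rare, so the OR lies further from 1 than the RR.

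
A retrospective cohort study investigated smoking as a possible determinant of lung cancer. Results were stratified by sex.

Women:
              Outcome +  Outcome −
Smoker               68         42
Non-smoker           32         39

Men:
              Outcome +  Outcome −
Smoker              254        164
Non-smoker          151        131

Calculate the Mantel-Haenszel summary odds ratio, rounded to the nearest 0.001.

OR_MH = Σ(aᵢdᵢ/nᵢ) / Σ(bᵢcᵢ/nᵢ), where nᵢ is the stratum total.
Stratum 1 (Women): n = 181; a·d/n = 68·39/181 = 14.6519; b·c/n = 42·32/181 = 7.4254
Stratum 2 (Men): n = 700; a·d/n = 254·131/700 = 47.5343; b·c/n = 164·151/700 = 35.3771
OR_MH = (14.6519 + 47.5343) / (7.4254 + 35.3771) = 62.1862 / 42.8026 = 1.45286

1.453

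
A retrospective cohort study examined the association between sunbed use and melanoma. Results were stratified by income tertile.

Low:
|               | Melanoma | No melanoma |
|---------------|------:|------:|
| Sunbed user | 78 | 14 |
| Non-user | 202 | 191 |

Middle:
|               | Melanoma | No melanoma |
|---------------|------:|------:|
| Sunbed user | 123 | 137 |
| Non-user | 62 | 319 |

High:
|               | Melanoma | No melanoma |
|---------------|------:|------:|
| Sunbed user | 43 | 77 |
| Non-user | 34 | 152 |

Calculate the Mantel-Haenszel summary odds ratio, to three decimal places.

OR_MH = Σ(aᵢdᵢ/nᵢ) / Σ(bᵢcᵢ/nᵢ), where nᵢ is the stratum total.
Stratum 1 (Low): n = 485; a·d/n = 78·191/485 = 30.7175; b·c/n = 14·202/485 = 5.8309
Stratum 2 (Middle): n = 641; a·d/n = 123·319/641 = 61.2122; b·c/n = 137·62/641 = 13.2512
Stratum 3 (High): n = 306; a·d/n = 43·152/306 = 21.3595; b·c/n = 77·34/306 = 8.5556
OR_MH = (30.7175 + 61.2122 + 21.3595) / (5.8309 + 13.2512 + 8.5556) = 113.2892 / 27.6377 = 4.09909

4.099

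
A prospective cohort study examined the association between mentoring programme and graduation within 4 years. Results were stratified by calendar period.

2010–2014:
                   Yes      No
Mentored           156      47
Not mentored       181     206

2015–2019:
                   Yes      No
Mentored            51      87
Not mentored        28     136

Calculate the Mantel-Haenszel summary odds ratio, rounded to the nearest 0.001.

3.444

OR_MH = Σ(aᵢdᵢ/nᵢ) / Σ(bᵢcᵢ/nᵢ), where nᵢ is the stratum total.
Stratum 1 (2010–2014): n = 590; a·d/n = 156·206/590 = 54.4678; b·c/n = 47·181/590 = 14.4186
Stratum 2 (2015–2019): n = 302; a·d/n = 51·136/302 = 22.9669; b·c/n = 87·28/302 = 8.0662
OR_MH = (54.4678 + 22.9669) / (14.4186 + 8.0662) = 77.4347 / 22.4849 = 3.44386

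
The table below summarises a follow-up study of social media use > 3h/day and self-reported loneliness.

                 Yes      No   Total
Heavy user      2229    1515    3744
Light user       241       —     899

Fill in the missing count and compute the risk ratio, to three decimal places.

The missing cell is in the unexposed row: 899 − 241 = 658.
So a = 2229, b = 1515, c = 241, d = 658.
RR = [a/(a+b)] / [c/(c+d)] = (2229/3744) / (241/899) = 0.59535/0.26808 = 2.22084

2.221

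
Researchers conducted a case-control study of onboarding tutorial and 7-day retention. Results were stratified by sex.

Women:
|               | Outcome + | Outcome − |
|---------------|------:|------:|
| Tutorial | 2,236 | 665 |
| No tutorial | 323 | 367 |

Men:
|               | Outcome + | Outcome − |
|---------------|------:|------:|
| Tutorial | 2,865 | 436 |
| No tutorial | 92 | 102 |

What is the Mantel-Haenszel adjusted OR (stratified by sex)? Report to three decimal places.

4.378

OR_MH = Σ(aᵢdᵢ/nᵢ) / Σ(bᵢcᵢ/nᵢ), where nᵢ is the stratum total.
Stratum 1 (Women): n = 3591; a·d/n = 2236·367/3591 = 228.5191; b·c/n = 665·323/3591 = 59.8148
Stratum 2 (Men): n = 3495; a·d/n = 2865·102/3495 = 83.6137; b·c/n = 436·92/3495 = 11.4770
OR_MH = (228.5191 + 83.6137) / (59.8148 + 11.4770) = 312.1328 / 71.2918 = 4.37824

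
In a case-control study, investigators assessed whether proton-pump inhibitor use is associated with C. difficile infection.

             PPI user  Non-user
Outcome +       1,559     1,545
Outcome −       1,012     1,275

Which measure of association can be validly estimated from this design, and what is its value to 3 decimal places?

1.271

Reading the table with exposure as columns: a = 1559 (PPI user, case), b = 1012 (PPI user, non-case), c = 1545 (Non-user, case), d = 1275.
This is a case-control study: participants were sampled on outcome status, so risks in the source population cannot be estimated directly — relative risk is not valid here. The odds ratio is the appropriate measure.
OR = (a·d)/(b·c) = (1559 × 1275) / (1012 × 1545) = 1987725 / 1563540 = 1.27130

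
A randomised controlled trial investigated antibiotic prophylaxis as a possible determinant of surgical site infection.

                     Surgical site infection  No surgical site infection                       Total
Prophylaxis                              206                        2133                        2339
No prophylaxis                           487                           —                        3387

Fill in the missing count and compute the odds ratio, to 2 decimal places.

0.58

The missing cell is in the unexposed row: 3387 − 487 = 2900.
So a = 206, b = 2133, c = 487, d = 2900.
OR = (a·d)/(b·c) = (206 × 2900) / (2133 × 487) = 597400 / 1038771 = 0.57510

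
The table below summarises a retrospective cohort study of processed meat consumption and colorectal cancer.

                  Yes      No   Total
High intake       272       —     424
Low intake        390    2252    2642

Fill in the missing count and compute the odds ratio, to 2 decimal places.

The missing cell is in the exposed row: 424 − 272 = 152.
So a = 272, b = 152, c = 390, d = 2252.
OR = (a·d)/(b·c) = (272 × 2252) / (152 × 390) = 612544 / 59280 = 10.33306

10.33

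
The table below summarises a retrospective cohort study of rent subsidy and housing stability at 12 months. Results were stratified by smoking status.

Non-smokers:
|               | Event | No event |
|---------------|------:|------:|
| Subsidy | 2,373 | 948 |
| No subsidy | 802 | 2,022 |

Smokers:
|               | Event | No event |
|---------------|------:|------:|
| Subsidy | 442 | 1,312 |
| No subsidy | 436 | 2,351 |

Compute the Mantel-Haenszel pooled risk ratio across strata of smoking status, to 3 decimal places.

RR_MH = Σ(aᵢ·n₀ᵢ/nᵢ) / Σ(cᵢ·n₁ᵢ/nᵢ), with n₁ᵢ = aᵢ+bᵢ (exposed), n₀ᵢ = cᵢ+dᵢ (unexposed), nᵢ = n₁ᵢ+n₀ᵢ.
Stratum 1 (Non-smokers): n₁ = 3321, n₀ = 2824, n = 6145; a·n₀/n = 2373·2824/6145 = 1090.5373; c·n₁/n = 802·3321/6145 = 433.4324
Stratum 2 (Smokers): n₁ = 1754, n₀ = 2787, n = 4541; a·n₀/n = 442·2787/4541 = 271.2737; c·n₁/n = 436·1754/4541 = 168.4087
RR_MH = (1090.5373 + 271.2737) / (433.4324 + 168.4087) = 1361.8111 / 601.8411 = 2.26274

2.263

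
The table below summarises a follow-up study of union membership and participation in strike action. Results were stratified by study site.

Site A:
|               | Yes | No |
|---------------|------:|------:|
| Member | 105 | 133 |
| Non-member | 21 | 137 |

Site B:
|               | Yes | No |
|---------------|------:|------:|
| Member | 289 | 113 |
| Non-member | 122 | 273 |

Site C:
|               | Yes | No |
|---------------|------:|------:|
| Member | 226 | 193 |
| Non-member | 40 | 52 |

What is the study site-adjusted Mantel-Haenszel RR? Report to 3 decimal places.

2.111

RR_MH = Σ(aᵢ·n₀ᵢ/nᵢ) / Σ(cᵢ·n₁ᵢ/nᵢ), with n₁ᵢ = aᵢ+bᵢ (exposed), n₀ᵢ = cᵢ+dᵢ (unexposed), nᵢ = n₁ᵢ+n₀ᵢ.
Stratum 1 (Site A): n₁ = 238, n₀ = 158, n = 396; a·n₀/n = 105·158/396 = 41.8939; c·n₁/n = 21·238/396 = 12.6212
Stratum 2 (Site B): n₁ = 402, n₀ = 395, n = 797; a·n₀/n = 289·395/797 = 143.2309; c·n₁/n = 122·402/797 = 61.5358
Stratum 3 (Site C): n₁ = 419, n₀ = 92, n = 511; a·n₀/n = 226·92/511 = 40.6888; c·n₁/n = 40·419/511 = 32.7984
RR_MH = (41.8939 + 143.2309 + 40.6888) / (12.6212 + 61.5358 + 32.7984) = 225.8137 / 106.9554 = 2.11129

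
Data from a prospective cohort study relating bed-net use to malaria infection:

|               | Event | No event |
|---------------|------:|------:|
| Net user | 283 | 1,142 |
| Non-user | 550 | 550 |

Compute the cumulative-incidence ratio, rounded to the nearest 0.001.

0.397

Cells: a = 283, b = 1142, c = 550, d = 550.
Risk in exposed = 283/1425 = 0.19860; risk in unexposed = 550/1100 = 0.50000.
RR = 0.19860 / 0.50000 = 0.39719
The risk is 60% lower among the exposed than among the unexposed.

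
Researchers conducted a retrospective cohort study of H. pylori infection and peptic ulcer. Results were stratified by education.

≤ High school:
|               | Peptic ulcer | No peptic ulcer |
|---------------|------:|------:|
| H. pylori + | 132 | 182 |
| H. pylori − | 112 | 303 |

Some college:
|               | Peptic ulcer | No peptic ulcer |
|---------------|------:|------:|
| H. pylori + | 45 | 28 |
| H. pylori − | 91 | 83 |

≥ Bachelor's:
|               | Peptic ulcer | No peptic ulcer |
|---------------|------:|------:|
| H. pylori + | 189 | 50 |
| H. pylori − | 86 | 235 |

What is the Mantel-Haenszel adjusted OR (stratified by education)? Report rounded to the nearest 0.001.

3.249

OR_MH = Σ(aᵢdᵢ/nᵢ) / Σ(bᵢcᵢ/nᵢ), where nᵢ is the stratum total.
Stratum 1 (≤ High school): n = 729; a·d/n = 132·303/729 = 54.8642; b·c/n = 182·112/729 = 27.9616
Stratum 2 (Some college): n = 247; a·d/n = 45·83/247 = 15.1215; b·c/n = 28·91/247 = 10.3158
Stratum 3 (≥ Bachelor's): n = 560; a·d/n = 189·235/560 = 79.3125; b·c/n = 50·86/560 = 7.6786
OR_MH = (54.8642 + 15.1215 + 79.3125) / (27.9616 + 10.3158 + 7.6786) = 149.2982 / 45.9560 = 3.24872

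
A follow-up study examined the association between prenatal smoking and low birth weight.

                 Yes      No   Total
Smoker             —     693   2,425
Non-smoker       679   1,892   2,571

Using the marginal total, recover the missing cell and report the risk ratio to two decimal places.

The missing cell is in the exposed row: 2425 − 693 = 1732.
So a = 1732, b = 693, c = 679, d = 1892.
RR = [a/(a+b)] / [c/(c+d)] = (1732/2425) / (679/2571) = 0.71423/0.26410 = 2.70438

2.70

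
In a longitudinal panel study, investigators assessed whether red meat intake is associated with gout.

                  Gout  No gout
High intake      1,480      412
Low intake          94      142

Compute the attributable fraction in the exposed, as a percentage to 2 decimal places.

49.08

Cells: a = 1480, b = 412, c = 94, d = 142.
Risk in exposed = 1480/1892 = 0.78224; risk in unexposed = 94/236 = 0.39831.
RR = 0.78224/0.39831 = 1.96392
AR% = (RR − 1)/RR × 100 = (1.96392 − 1)/1.96392 × 100 = 49.0815%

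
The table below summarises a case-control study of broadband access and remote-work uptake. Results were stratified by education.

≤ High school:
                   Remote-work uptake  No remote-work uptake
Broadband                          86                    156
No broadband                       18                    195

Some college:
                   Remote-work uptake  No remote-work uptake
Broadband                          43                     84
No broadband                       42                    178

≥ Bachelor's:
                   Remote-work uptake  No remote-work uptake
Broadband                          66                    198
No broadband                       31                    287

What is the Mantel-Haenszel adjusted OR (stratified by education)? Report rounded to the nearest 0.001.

3.402

OR_MH = Σ(aᵢdᵢ/nᵢ) / Σ(bᵢcᵢ/nᵢ), where nᵢ is the stratum total.
Stratum 1 (≤ High school): n = 455; a·d/n = 86·195/455 = 36.8571; b·c/n = 156·18/455 = 6.1714
Stratum 2 (Some college): n = 347; a·d/n = 43·178/347 = 22.0576; b·c/n = 84·42/347 = 10.1671
Stratum 3 (≥ Bachelor's): n = 582; a·d/n = 66·287/582 = 32.5464; b·c/n = 198·31/582 = 10.5464
OR_MH = (36.8571 + 22.0576 + 32.5464) / (6.1714 + 10.1671 + 10.5464) = 91.4612 / 26.8850 = 3.40194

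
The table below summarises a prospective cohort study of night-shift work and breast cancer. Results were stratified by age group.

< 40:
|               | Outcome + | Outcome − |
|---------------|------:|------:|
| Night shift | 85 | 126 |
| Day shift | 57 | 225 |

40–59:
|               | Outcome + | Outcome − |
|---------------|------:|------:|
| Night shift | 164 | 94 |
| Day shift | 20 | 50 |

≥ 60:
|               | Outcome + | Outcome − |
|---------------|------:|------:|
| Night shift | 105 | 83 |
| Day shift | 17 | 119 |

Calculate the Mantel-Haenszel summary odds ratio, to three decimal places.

OR_MH = Σ(aᵢdᵢ/nᵢ) / Σ(bᵢcᵢ/nᵢ), where nᵢ is the stratum total.
Stratum 1 (< 40): n = 493; a·d/n = 85·225/493 = 38.7931; b·c/n = 126·57/493 = 14.5680
Stratum 2 (40–59): n = 328; a·d/n = 164·50/328 = 25.0000; b·c/n = 94·20/328 = 5.7317
Stratum 3 (≥ 60): n = 324; a·d/n = 105·119/324 = 38.5648; b·c/n = 83·17/324 = 4.3549
OR_MH = (38.7931 + 25.0000 + 38.5648) / (14.5680 + 5.7317 + 4.3549) = 102.3579 / 24.6546 = 4.15168

4.152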